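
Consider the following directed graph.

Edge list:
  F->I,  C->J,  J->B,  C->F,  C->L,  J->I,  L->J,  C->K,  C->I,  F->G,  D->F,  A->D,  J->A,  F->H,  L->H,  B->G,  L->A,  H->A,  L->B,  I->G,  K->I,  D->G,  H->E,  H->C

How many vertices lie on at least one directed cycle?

7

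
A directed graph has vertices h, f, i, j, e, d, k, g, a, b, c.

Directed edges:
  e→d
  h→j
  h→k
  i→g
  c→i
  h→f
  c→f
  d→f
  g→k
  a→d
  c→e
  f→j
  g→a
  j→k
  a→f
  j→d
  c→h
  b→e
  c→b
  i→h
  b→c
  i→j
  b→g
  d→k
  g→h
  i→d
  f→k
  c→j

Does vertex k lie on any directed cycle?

No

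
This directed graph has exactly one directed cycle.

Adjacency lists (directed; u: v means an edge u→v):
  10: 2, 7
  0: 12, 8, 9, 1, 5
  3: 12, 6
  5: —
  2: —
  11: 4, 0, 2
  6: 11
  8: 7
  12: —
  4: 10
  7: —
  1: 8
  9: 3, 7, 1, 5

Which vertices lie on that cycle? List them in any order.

DFS with gray/black marking from 11:
11 gray
  4 gray
    10 gray
      2 gray
      2 black
      7 gray
      7 black
    10 black
  4 black
  0 gray
    12 gray
    12 black
    8 gray
      8→7: 7 black — skip
    8 black
    9 gray
      3 gray
        3→12: 12 black — skip
        6 gray
          6→11: 11 is gray → back edge
Back edge closes the cycle 11 → 0 → 9 → 3 → 6 → 11; its vertices are {0, 3, 6, 9, 11}.

0, 3, 6, 9, 11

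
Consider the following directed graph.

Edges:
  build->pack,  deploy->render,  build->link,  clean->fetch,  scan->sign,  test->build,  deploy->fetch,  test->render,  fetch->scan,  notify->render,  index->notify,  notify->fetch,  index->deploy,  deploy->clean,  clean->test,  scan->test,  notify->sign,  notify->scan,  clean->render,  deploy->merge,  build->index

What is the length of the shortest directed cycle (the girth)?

For each vertex v, BFS finds the shortest path from v back to v.
The shortest such closed walk is build → index → deploy → clean → test → build, length 5.

5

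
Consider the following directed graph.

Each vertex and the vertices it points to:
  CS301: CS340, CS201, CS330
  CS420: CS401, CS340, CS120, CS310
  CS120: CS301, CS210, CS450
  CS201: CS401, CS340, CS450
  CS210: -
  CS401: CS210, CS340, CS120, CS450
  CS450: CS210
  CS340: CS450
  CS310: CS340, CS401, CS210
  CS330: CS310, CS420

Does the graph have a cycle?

Yes

DFS with white/gray/black marking, starting from CS201:
CS201 gray
  CS401 gray
    CS210 gray
    CS210 black
    CS340 gray
      CS450 gray
        CS450→CS210: CS210 black — skip
      CS450 black
    CS340 black
    CS120 gray
      CS301 gray
        CS301→CS340: CS340 black — skip
        CS301→CS201: CS201 is gray → back edge
Back edge found, so a cycle exists: CS201 → CS401 → CS120 → CS301 → CS201.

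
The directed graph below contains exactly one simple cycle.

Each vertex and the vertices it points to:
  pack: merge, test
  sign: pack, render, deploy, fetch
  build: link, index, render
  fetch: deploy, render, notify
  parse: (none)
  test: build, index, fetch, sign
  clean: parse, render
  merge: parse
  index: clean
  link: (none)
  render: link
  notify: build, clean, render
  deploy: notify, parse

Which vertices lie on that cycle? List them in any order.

pack, sign, test

DFS with gray/black marking from test:
test gray
  build gray
    link gray
    link black
    index gray
      clean gray
        parse gray
        parse black
        render gray
          render→link: link black — skip
        render black
      clean black
    index black
    build→render: render black — skip
  build black
  test→index: index black — skip
  fetch gray
    deploy gray
      notify gray
        notify→build: build black — skip
        notify→clean: clean black — skip
        notify→render: render black — skip
      notify black
      deploy→parse: parse black — skip
    deploy black
    fetch→render: render black — skip
    fetch→notify: notify black — skip
  fetch black
  sign gray
    pack gray
      merge gray
        merge→parse: parse black — skip
      merge black
      pack→test: test is gray → back edge
Back edge closes the cycle test → sign → pack → test; its vertices are {pack, sign, test}.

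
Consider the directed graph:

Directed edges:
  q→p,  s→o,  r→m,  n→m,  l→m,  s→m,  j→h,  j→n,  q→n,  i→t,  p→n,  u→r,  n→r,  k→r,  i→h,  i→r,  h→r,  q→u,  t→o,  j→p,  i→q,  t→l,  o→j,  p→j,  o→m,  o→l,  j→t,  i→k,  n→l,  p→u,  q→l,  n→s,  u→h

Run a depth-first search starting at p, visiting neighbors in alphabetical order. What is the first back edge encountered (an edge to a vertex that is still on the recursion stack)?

DFS from p (visiting neighbors in alphabetical order); mark gray on enter, black on exit:
p gray
  j gray
    h gray
      r gray
        m gray
        m black
      r black
    h black
    n gray
      l gray
        l→m: m black — skip
      l black
      n→m: m black — skip
      n→r: r black — skip
      s gray
        s→m: m black — skip
        o gray
          o→j: j is gray → back edge
First back edge: o → j.

o->j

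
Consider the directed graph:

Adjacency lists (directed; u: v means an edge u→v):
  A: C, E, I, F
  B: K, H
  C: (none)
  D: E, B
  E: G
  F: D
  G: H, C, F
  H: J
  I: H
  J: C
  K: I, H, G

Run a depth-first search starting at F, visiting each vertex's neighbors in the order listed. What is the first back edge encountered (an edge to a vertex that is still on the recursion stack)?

G→F

DFS from F (visiting each vertex's neighbors in the order listed); mark gray on enter, black on exit:
F gray
  D gray
    E gray
      G gray
        H gray
          J gray
            C gray
            C black
          J black
        H black
        G→C: C black — skip
        G→F: F is gray → back edge
First back edge: G → F.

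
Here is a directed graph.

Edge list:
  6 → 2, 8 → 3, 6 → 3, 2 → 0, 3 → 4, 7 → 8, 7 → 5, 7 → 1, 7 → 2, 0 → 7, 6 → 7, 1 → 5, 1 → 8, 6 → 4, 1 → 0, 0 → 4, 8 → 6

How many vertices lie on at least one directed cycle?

A vertex is on a directed cycle iff it belongs to a strongly connected component of size ≥ 2 (or has a self-loop).
The vertices on cycles are {0, 1, 2, 6, 7, 8} — 6 in total.

6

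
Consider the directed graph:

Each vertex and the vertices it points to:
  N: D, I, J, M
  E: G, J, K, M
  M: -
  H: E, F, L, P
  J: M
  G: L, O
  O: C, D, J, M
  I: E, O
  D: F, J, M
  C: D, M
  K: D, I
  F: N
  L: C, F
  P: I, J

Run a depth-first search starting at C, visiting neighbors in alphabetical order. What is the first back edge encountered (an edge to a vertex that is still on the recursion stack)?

N→D

DFS from C (visiting neighbors in alphabetical order); mark gray on enter, black on exit:
C gray
  D gray
    F gray
      N gray
        N→D: D is gray → back edge
First back edge: N → D.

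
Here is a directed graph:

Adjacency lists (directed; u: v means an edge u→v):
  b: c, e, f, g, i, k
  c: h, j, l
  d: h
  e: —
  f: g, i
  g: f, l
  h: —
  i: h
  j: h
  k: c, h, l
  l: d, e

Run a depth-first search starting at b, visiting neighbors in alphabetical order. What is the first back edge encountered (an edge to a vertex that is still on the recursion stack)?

DFS from b (visiting neighbors in alphabetical order); mark gray on enter, black on exit:
b gray
  c gray
    h gray
    h black
    j gray
      j→h: h black — skip
    j black
    l gray
      d gray
        d→h: h black — skip
      d black
      e gray
      e black
    l black
  c black
  b→e: e black — skip
  f gray
    g gray
      g→f: f is gray → back edge
First back edge: g → f.

g→f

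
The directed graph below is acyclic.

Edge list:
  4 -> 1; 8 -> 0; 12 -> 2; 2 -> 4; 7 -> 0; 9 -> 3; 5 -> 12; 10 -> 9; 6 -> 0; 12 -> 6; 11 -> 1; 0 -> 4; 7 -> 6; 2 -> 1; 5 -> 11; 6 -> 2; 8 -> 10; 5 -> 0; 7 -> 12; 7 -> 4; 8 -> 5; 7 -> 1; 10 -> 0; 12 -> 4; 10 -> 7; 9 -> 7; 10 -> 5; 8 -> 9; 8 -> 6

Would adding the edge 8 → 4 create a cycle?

No

Adding 8→4 creates a cycle iff 4 can already reach 8.
Explore from 4: no path reaches 8. The graph stays acyclic.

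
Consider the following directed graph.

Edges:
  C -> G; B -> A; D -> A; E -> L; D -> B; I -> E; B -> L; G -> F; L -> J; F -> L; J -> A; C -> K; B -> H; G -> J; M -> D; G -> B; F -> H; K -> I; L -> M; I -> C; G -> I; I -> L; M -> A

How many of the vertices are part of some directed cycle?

A vertex is on a directed cycle iff it belongs to a strongly connected component of size ≥ 2 (or has a self-loop).
The vertices on cycles are {B, C, D, G, I, K, L, M} — 8 in total.

8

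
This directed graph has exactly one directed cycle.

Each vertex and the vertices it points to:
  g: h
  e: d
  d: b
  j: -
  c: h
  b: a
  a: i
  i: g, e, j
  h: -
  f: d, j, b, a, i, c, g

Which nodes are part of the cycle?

a, b, d, e, i

DFS with gray/black marking from i:
i gray
  g gray
    h gray
    h black
  g black
  e gray
    d gray
      b gray
        a gray
          a→i: i is gray → back edge
Back edge closes the cycle i → e → d → b → a → i; its vertices are {a, b, d, e, i}.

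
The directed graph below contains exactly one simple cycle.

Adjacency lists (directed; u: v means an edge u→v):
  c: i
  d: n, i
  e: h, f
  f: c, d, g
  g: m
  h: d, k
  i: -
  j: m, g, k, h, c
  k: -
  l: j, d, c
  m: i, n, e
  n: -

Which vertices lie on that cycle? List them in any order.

e, f, g, m

DFS with gray/black marking from m:
m gray
  i gray
  i black
  n gray
  n black
  e gray
    h gray
      d gray
        d→n: n black — skip
        d→i: i black — skip
      d black
      k gray
      k black
    h black
    f gray
      c gray
        c→i: i black — skip
      c black
      f→d: d black — skip
      g gray
        g→m: m is gray → back edge
Back edge closes the cycle m → e → f → g → m; its vertices are {e, f, g, m}.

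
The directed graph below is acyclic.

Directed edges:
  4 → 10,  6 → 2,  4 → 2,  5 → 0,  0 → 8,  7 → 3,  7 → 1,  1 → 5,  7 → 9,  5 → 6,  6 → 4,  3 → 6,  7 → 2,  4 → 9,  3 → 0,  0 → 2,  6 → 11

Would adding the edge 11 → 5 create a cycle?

Adding 11→5 creates a cycle iff 5 can already reach 11.
Path from 5: 5 → 6 → 11.
So 5 → … → 11 → 5 is a cycle.

Yes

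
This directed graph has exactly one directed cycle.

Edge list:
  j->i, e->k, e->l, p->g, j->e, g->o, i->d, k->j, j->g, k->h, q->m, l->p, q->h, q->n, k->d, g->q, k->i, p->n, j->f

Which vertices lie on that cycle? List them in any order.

DFS with gray/black marking from e:
e gray
  k gray
    j gray
      j→e: e is gray → back edge
Back edge closes the cycle e → k → j → e; its vertices are {e, j, k}.

e, j, k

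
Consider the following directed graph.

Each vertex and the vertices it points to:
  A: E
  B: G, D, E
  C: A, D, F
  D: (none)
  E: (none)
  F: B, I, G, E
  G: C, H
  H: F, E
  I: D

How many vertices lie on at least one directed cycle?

5

A vertex is on a directed cycle iff it belongs to a strongly connected component of size ≥ 2 (or has a self-loop).
The vertices on cycles are {B, C, F, G, H} — 5 in total.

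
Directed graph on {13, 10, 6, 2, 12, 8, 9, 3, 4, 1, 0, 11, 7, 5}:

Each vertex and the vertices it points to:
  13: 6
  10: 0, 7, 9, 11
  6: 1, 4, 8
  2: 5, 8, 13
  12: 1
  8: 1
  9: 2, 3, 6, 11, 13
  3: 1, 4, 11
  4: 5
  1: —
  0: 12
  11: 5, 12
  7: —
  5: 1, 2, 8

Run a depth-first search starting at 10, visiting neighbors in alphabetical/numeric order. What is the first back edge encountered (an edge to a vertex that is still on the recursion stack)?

DFS from 10 (visiting neighbors in alphabetical/numeric order); mark gray on enter, black on exit:
10 gray
  0 gray
    12 gray
      1 gray
      1 black
    12 black
  0 black
  7 gray
  7 black
  9 gray
    2 gray
      5 gray
        5→1: 1 black — skip
        5→2: 2 is gray → back edge
First back edge: 5 → 2.

5->2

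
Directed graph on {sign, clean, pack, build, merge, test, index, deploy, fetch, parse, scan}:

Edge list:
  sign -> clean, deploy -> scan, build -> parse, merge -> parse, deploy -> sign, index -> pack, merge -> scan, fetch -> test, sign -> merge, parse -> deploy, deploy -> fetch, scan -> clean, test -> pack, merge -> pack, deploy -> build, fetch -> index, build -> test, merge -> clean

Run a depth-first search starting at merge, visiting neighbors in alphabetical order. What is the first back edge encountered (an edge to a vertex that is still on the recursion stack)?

build->parse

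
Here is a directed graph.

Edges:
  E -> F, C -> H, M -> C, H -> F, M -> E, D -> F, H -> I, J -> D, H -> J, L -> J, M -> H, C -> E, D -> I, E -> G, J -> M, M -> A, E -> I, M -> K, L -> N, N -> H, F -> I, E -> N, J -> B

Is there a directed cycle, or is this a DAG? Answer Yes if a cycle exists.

Yes

DFS with white/gray/black marking, starting from A:
A gray
A black
B gray
B black
C gray
  H gray
    J gray
      J→B: B black — skip
      D gray
        I gray
        I black
        F gray
          F→I: I black — skip
        F black
      D black
      M gray
        M→H: H is gray → back edge
Back edge found, so a cycle exists: H → J → M → H.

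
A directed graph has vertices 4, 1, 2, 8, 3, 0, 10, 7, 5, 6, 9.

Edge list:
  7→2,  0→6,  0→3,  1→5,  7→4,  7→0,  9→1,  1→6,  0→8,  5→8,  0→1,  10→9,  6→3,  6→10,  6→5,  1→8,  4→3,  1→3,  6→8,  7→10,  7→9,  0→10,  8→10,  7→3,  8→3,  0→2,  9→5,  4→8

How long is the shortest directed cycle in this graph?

4

For each vertex v, BFS finds the shortest path from v back to v.
The shortest such closed walk is 10 → 9 → 5 → 8 → 10, length 4.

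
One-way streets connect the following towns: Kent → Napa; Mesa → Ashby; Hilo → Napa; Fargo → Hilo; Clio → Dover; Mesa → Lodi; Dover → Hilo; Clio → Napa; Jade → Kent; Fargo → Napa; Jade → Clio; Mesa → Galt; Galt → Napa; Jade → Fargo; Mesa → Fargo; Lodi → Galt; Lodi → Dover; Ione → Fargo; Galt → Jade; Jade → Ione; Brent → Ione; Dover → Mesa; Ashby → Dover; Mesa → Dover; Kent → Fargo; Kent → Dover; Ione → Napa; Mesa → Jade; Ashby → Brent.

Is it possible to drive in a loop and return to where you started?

Yes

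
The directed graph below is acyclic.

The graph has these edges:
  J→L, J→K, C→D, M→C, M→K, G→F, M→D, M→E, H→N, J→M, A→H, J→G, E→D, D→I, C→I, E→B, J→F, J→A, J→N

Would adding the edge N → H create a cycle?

Yes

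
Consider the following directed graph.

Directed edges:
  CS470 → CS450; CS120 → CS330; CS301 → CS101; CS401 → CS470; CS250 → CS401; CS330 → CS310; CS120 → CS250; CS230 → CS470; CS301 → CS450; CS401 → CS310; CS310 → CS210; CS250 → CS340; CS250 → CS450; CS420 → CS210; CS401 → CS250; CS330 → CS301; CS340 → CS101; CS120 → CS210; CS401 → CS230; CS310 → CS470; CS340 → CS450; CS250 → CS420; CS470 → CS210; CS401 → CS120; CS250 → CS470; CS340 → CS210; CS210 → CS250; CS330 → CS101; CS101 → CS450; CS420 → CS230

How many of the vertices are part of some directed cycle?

10

A vertex is on a directed cycle iff it belongs to a strongly connected component of size ≥ 2 (or has a self-loop).
The vertices on cycles are {CS120, CS210, CS230, CS250, CS310, CS330, CS340, CS401, CS420, CS470} — 10 in total.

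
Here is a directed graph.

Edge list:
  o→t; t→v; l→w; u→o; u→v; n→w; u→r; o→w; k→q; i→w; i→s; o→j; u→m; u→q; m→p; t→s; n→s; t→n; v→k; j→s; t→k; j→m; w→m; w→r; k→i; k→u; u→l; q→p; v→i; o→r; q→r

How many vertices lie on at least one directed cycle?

A vertex is on a directed cycle iff it belongs to a strongly connected component of size ≥ 2 (or has a self-loop).
The vertices on cycles are {k, o, t, u, v} — 5 in total.

5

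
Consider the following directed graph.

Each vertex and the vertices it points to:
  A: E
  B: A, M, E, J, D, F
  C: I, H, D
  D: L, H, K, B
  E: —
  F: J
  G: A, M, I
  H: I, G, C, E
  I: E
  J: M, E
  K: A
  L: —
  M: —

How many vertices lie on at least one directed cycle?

4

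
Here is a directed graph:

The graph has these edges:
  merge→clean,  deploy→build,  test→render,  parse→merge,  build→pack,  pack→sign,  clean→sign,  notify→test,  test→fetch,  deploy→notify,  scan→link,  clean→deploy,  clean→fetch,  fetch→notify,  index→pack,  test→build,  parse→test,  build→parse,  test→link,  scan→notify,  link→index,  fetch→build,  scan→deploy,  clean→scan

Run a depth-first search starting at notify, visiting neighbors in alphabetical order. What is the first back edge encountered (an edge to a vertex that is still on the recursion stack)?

DFS from notify (visiting neighbors in alphabetical order); mark gray on enter, black on exit:
notify gray
  test gray
    build gray
      pack gray
        sign gray
        sign black
      pack black
      parse gray
        merge gray
          clean gray
            deploy gray
              deploy→build: build is gray → back edge
First back edge: deploy → build.

deploy→build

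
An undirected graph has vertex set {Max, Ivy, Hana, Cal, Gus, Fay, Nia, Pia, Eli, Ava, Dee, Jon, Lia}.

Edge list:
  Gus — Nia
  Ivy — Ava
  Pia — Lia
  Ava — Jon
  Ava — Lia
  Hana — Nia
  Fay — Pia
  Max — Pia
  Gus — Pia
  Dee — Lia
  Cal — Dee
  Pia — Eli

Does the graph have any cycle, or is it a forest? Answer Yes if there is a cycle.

No

DFS, tracking each vertex's parent; an edge to a visited non-parent vertex closes a cycle.
Start from Ava:
visit Ava (parent –)
  visit Lia (parent Ava)
    Lia–Ava: parent, skip
    visit Dee (parent Lia)
      Dee–Lia: parent, skip
      visit Cal (parent Dee)
        Cal–Dee: parent, skip
    visit Pia (parent Lia)
      Pia–Lia: parent, skip
      visit Gus (parent Pia)
        visit Nia (parent Gus)
          Nia–Gus: parent, skip
          visit Hana (parent Nia)
            Hana–Nia: parent, skip
        Gus–Pia: parent, skip
      visit Fay (parent Pia)
        Fay–Pia: parent, skip
      visit Eli (parent Pia)
        Eli–Pia: parent, skip
      visit Max (parent Pia)
        Max–Pia: parent, skip
  visit Jon (parent Ava)
    Jon–Ava: parent, skip
  visit Ivy (parent Ava)
    Ivy–Ava: parent, skip
No non-parent visited neighbor found — the graph is a forest.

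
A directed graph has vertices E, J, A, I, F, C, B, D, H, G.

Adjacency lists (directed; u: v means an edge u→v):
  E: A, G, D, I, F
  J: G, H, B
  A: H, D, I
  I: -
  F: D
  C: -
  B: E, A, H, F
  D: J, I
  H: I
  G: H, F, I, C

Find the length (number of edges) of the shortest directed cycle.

For each vertex v, BFS finds the shortest path from v back to v.
The shortest such closed walk is J → G → F → D → J, length 4.

4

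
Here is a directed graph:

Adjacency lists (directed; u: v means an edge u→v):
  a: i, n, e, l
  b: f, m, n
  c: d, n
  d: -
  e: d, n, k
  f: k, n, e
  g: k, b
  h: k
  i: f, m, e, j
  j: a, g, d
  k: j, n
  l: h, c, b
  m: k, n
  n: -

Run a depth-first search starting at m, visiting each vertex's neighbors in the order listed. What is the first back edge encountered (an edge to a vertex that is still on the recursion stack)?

f→k

DFS from m (visiting each vertex's neighbors in the order listed); mark gray on enter, black on exit:
m gray
  k gray
    j gray
      a gray
        i gray
          f gray
            f→k: k is gray → back edge
First back edge: f → k.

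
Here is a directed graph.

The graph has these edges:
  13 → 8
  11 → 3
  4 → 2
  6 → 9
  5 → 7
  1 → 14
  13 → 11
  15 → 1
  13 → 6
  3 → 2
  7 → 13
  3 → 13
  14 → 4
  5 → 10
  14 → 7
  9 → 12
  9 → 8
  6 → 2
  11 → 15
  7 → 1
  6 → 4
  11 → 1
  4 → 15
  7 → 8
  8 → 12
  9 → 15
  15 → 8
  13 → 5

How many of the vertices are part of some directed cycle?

A vertex is on a directed cycle iff it belongs to a strongly connected component of size ≥ 2 (or has a self-loop).
The vertices on cycles are {1, 3, 4, 5, 6, 7, 9, 11, 13, 14, 15} — 11 in total.

11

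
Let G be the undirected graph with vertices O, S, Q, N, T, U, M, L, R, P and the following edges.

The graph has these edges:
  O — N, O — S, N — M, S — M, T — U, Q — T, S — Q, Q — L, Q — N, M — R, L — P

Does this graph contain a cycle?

Yes

DFS, tracking each vertex's parent; an edge to a visited non-parent vertex closes a cycle.
Start from O:
visit O (parent –)
  visit N (parent O)
    N–O: parent, skip
    visit M (parent N)
      visit S (parent M)
        S–M: parent, skip
        visit Q (parent S)
          Q–N: N visited and ≠ parent → cycle
Cycle: N – M – S – Q – N.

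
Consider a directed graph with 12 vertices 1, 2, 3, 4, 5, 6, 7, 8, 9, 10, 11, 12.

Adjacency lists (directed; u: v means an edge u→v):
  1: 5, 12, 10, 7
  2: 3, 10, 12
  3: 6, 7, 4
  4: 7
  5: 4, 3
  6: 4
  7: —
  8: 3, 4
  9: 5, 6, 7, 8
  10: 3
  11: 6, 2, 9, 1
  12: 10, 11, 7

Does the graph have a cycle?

Yes

DFS with white/gray/black marking, starting from 5:
5 gray
  4 gray
    7 gray
    7 black
  4 black
  3 gray
    6 gray
      6→4: 4 black — skip
    6 black
    3→7: 7 black — skip
    3→4: 4 black — skip
  3 black
5 black
1 gray
  1→5: 5 black — skip
  12 gray
    10 gray
      10→3: 3 black — skip
    10 black
    11 gray
      11→6: 6 black — skip
      2 gray
        2→3: 3 black — skip
        2→10: 10 black — skip
        2→12: 12 is gray → back edge
Back edge found, so a cycle exists: 12 → 11 → 2 → 12.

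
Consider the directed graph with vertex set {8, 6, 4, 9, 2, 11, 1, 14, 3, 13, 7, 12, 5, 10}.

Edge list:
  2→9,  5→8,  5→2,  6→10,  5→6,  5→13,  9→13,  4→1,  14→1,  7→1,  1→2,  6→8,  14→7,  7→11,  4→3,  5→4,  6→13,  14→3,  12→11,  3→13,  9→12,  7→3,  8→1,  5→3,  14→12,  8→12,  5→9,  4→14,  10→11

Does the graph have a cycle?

DFS with white/gray/black marking, starting from 2:
2 gray
  9 gray
    13 gray
    13 black
    12 gray
      11 gray
      11 black
    12 black
  9 black
2 black
8 gray
  1 gray
    1→2: 2 black — skip
  1 black
  8→12: 12 black — skip
8 black
6 gray
  6→8: 8 black — skip
  6→13: 13 black — skip
  10 gray
    10→11: 11 black — skip
  10 black
6 black
4 gray
  3 gray
    3→13: 13 black — skip
  3 black
  14 gray
    14→3: 3 black — skip
    7 gray
      7→11: 11 black — skip
      7→3: 3 black — skip
      7→1: 1 black — skip
    7 black
    14→1: 1 black — skip
    14→12: 12 black — skip
  14 black
  4→1: 1 black — skip
4 black
5 gray
  5→3: 3 black — skip
  5→9: 9 black — skip
  5→6: 6 black — skip
  5→8: 8 black — skip
  5→13: 13 black — skip
  5→2: 2 black — skip
  5→4: 4 black — skip
5 black
Every edge goes to a white or black vertex — no back edge, so the graph is acyclic.

No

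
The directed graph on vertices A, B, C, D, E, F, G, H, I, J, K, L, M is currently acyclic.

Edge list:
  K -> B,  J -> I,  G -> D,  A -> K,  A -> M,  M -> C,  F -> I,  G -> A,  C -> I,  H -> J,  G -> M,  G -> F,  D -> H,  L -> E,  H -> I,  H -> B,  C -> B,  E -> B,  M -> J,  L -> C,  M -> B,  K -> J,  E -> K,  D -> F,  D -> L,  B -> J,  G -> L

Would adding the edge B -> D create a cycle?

Yes

Adding B→D creates a cycle iff D can already reach B.
Path from D: D → H → B.
So D → … → B → D is a cycle.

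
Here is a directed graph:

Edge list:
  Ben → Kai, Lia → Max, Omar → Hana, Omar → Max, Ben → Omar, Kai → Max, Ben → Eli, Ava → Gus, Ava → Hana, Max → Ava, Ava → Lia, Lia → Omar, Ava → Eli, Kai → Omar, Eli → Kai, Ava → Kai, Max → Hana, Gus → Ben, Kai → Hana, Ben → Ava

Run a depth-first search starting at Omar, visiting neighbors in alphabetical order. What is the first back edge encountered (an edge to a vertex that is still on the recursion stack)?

Kai->Max

DFS from Omar (visiting neighbors in alphabetical order); mark gray on enter, black on exit:
Omar gray
  Hana gray
  Hana black
  Max gray
    Ava gray
      Eli gray
        Kai gray
          Kai→Hana: Hana black — skip
          Kai→Max: Max is gray → back edge
First back edge: Kai → Max.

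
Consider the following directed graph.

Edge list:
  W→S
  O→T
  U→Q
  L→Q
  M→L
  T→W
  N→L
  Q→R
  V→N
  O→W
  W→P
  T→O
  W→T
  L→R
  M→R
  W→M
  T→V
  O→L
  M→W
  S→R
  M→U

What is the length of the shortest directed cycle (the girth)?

2

For each vertex v, BFS finds the shortest path from v back to v.
The shortest such closed walk is W → T → W, length 2.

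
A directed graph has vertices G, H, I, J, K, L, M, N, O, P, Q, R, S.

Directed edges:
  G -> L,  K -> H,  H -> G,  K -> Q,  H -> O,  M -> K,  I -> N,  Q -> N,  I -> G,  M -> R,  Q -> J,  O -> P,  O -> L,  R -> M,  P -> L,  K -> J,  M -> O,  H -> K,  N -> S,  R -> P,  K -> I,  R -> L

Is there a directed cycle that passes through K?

Yes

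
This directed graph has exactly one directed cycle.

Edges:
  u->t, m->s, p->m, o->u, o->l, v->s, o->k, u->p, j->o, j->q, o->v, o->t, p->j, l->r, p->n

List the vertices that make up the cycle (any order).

j, o, p, u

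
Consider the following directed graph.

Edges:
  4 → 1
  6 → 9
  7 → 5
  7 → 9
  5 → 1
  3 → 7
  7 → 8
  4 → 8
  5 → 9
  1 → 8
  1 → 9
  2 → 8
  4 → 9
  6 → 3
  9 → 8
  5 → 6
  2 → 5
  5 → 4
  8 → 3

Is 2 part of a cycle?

2 lies on a cycle iff there is a path from 2 back to itself.
Exploring from 2, it never reaches itself; equivalently, its strongly connected component is a singleton.

No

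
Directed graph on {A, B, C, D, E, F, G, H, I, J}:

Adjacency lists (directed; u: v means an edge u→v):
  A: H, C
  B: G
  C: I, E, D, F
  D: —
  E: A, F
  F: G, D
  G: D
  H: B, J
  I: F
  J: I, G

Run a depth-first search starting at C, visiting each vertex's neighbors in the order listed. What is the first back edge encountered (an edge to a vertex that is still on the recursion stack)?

A→C

DFS from C (visiting each vertex's neighbors in the order listed); mark gray on enter, black on exit:
C gray
  I gray
    F gray
      G gray
        D gray
        D black
      G black
      F→D: D black — skip
    F black
  I black
  E gray
    A gray
      H gray
        B gray
          B→G: G black — skip
        B black
        J gray
          J→I: I black — skip
          J→G: G black — skip
        J black
      H black
      A→C: C is gray → back edge
First back edge: A → C.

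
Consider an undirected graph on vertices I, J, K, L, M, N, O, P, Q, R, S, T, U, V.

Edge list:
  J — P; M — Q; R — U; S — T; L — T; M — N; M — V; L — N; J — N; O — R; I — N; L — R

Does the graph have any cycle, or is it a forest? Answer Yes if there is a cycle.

No

DFS, tracking each vertex's parent; an edge to a visited non-parent vertex closes a cycle.
Start from P:
visit P (parent –)
  visit J (parent P)
    visit N (parent J)
      visit M (parent N)
        visit V (parent M)
          V–M: parent, skip
        M–N: parent, skip
        visit Q (parent M)
          Q–M: parent, skip
      visit I (parent N)
        I–N: parent, skip
      visit L (parent N)
        visit T (parent L)
          T–L: parent, skip
          visit S (parent T)
            S–T: parent, skip
        visit R (parent L)
          R–L: parent, skip
          visit O (parent R)
            O–R: parent, skip
          visit U (parent R)
            U–R: parent, skip
        L–N: parent, skip
      N–J: parent, skip
    J–P: parent, skip
visit K (parent –)
No non-parent visited neighbor found — the graph is a forest.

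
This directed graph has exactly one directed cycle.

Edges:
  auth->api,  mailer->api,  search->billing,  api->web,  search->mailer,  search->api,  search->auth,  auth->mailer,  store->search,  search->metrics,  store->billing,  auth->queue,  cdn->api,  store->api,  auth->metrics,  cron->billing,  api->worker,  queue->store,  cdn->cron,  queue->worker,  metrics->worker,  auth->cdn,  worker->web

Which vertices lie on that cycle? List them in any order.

auth, queue, store, search

DFS with gray/black marking from auth:
auth gray
  queue gray
    worker gray
      web gray
      web black
    worker black
    store gray
      billing gray
      billing black
      api gray
        api→worker: worker black — skip
        api→web: web black — skip
      api black
      search gray
        mailer gray
          mailer→api: api black — skip
        mailer black
        search→api: api black — skip
        search→billing: billing black — skip
        search→auth: auth is gray → back edge
Back edge closes the cycle auth → queue → store → search → auth; its vertices are {auth, queue, store, search}.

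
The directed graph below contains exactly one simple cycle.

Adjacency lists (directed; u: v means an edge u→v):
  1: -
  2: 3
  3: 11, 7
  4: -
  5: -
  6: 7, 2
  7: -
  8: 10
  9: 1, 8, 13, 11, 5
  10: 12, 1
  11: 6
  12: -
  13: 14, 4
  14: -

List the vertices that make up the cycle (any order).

DFS with gray/black marking from 11:
11 gray
  6 gray
    7 gray
    7 black
    2 gray
      3 gray
        3→11: 11 is gray → back edge
Back edge closes the cycle 11 → 6 → 2 → 3 → 11; its vertices are {2, 3, 6, 11}.

2, 3, 6, 11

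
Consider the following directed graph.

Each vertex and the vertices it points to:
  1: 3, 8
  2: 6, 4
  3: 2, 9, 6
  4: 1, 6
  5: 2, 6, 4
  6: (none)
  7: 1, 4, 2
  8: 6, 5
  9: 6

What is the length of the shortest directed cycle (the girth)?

For each vertex v, BFS finds the shortest path from v back to v.
The shortest such closed walk is 1 → 3 → 2 → 4 → 1, length 4.

4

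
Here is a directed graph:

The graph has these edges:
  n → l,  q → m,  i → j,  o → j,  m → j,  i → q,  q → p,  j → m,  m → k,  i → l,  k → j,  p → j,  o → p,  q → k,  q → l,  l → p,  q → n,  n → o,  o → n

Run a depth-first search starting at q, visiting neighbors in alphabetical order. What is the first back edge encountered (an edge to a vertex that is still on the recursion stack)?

m->j

DFS from q (visiting neighbors in alphabetical order); mark gray on enter, black on exit:
q gray
  k gray
    j gray
      m gray
        m→j: j is gray → back edge
First back edge: m → j.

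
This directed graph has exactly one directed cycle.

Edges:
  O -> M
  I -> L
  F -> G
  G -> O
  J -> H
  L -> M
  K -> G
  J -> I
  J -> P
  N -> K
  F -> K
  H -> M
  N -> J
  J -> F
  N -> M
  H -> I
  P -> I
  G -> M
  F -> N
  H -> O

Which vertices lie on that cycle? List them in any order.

DFS with gray/black marking from F:
F gray
  K gray
    G gray
      M gray
      M black
      O gray
        O→M: M black — skip
      O black
    G black
  K black
  F→G: G black — skip
  N gray
    J gray
      I gray
        L gray
          L→M: M black — skip
        L black
      I black
      H gray
        H→I: I black — skip
        H→O: O black — skip
        H→M: M black — skip
      H black
      P gray
        P→I: I black — skip
      P black
      J→F: F is gray → back edge
Back edge closes the cycle F → N → J → F; its vertices are {F, J, N}.

F, J, N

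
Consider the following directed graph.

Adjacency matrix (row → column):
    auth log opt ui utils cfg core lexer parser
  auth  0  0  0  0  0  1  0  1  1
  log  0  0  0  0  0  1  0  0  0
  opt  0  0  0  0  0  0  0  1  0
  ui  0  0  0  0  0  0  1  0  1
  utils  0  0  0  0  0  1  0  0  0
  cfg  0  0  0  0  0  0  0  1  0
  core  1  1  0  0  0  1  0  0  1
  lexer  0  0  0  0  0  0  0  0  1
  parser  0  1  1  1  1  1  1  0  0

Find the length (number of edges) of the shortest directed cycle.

2

For each vertex v, BFS finds the shortest path from v back to v.
The shortest such closed walk is parser → ui → parser, length 2.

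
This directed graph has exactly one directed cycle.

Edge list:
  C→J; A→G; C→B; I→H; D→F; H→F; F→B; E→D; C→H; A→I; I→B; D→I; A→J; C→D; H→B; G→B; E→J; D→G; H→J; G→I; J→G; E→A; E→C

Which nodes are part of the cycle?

DFS with gray/black marking from I:
I gray
  B gray
  B black
  H gray
    J gray
      G gray
        G→I: I is gray → back edge
Back edge closes the cycle I → H → J → G → I; its vertices are {G, H, I, J}.

G, H, I, J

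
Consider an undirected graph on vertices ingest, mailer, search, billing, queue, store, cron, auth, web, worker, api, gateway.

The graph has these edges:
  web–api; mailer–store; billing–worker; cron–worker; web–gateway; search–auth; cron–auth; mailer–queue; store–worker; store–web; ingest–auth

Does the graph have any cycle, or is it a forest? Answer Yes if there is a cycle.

DFS, tracking each vertex's parent; an edge to a visited non-parent vertex closes a cycle.
Start from auth:
visit auth (parent –)
  visit cron (parent auth)
    cron–auth: parent, skip
    visit worker (parent cron)
      visit store (parent worker)
        visit mailer (parent store)
          mailer–store: parent, skip
          visit queue (parent mailer)
            queue–mailer: parent, skip
        store–worker: parent, skip
        visit web (parent store)
          visit gateway (parent web)
            gateway–web: parent, skip
          visit api (parent web)
            api–web: parent, skip
          web–store: parent, skip
      worker–cron: parent, skip
      visit billing (parent worker)
        billing–worker: parent, skip
  visit ingest (parent auth)
    ingest–auth: parent, skip
  visit search (parent auth)
    search–auth: parent, skip
No non-parent visited neighbor found — the graph is a forest.

No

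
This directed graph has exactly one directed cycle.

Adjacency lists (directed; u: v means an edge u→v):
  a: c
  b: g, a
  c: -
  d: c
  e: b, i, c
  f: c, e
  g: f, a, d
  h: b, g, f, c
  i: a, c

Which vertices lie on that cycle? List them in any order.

DFS with gray/black marking from g:
g gray
  f gray
    c gray
    c black
    e gray
      b gray
        b→g: g is gray → back edge
Back edge closes the cycle g → f → e → b → g; its vertices are {b, e, f, g}.

b, e, f, g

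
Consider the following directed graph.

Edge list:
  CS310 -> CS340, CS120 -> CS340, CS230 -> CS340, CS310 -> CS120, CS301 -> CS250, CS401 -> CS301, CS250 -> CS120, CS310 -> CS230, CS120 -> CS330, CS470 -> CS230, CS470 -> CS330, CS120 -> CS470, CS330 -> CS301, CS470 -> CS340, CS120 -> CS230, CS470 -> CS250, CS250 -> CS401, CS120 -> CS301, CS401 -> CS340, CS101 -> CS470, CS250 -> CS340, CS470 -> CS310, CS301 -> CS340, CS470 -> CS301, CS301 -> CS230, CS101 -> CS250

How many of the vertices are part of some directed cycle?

A vertex is on a directed cycle iff it belongs to a strongly connected component of size ≥ 2 (or has a self-loop).
The vertices on cycles are {CS120, CS250, CS301, CS310, CS330, CS401, CS470} — 7 in total.

7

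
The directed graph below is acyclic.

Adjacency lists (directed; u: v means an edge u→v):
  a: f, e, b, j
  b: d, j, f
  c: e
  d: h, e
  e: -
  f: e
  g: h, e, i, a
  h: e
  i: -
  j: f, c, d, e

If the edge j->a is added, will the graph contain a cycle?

Yes

Adding j→a creates a cycle iff a can already reach j.
Path from a: a → j.
So a → … → j → a is a cycle.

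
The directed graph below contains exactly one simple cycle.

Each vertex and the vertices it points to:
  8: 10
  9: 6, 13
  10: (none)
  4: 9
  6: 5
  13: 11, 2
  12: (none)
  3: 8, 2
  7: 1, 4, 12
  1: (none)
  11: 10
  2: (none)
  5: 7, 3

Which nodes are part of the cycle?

DFS with gray/black marking from 6:
6 gray
  5 gray
    7 gray
      1 gray
      1 black
      4 gray
        9 gray
          9→6: 6 is gray → back edge
Back edge closes the cycle 6 → 5 → 7 → 4 → 9 → 6; its vertices are {4, 5, 6, 7, 9}.

4, 5, 6, 7, 9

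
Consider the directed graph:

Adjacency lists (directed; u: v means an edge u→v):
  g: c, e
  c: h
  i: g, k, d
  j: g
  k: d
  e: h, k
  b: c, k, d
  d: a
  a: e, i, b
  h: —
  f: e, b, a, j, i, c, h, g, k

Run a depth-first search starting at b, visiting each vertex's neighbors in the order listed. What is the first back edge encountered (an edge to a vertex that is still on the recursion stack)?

DFS from b (visiting each vertex's neighbors in the order listed); mark gray on enter, black on exit:
b gray
  c gray
    h gray
    h black
  c black
  k gray
    d gray
      a gray
        e gray
          e→h: h black — skip
          e→k: k is gray → back edge
First back edge: e → k.

e→k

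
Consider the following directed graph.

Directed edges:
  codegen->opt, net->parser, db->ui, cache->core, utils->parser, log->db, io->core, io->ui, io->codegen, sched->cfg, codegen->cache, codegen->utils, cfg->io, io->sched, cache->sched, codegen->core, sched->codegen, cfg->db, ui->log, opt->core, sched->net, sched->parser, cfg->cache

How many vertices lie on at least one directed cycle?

8

A vertex is on a directed cycle iff it belongs to a strongly connected component of size ≥ 2 (or has a self-loop).
The vertices on cycles are {db, io, ui, cfg, log, cache, sched, codegen} — 8 in total.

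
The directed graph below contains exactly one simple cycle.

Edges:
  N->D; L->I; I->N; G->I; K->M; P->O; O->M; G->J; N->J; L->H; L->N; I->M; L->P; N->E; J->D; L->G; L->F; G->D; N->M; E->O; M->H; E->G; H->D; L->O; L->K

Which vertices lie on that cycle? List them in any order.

E, G, I, N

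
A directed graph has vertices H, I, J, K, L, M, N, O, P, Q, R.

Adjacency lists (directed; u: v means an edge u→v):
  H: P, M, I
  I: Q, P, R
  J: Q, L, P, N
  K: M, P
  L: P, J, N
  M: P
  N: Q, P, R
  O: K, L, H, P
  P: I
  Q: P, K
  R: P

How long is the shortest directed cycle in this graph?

2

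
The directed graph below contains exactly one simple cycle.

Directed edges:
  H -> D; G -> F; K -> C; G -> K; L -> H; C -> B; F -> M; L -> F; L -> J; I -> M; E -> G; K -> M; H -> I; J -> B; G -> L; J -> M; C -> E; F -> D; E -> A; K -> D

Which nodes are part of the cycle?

DFS with gray/black marking from G:
G gray
  K gray
    D gray
    D black
    C gray
      B gray
      B black
      E gray
        E→G: G is gray → back edge
Back edge closes the cycle G → K → C → E → G; its vertices are {C, E, G, K}.

C, E, G, K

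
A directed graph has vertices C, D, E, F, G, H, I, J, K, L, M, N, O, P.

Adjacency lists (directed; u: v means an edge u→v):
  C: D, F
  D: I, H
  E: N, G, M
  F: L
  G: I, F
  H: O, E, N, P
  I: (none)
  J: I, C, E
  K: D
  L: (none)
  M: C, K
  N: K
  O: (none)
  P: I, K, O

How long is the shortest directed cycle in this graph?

For each vertex v, BFS finds the shortest path from v back to v.
The shortest such closed walk is D → H → P → K → D, length 4.

4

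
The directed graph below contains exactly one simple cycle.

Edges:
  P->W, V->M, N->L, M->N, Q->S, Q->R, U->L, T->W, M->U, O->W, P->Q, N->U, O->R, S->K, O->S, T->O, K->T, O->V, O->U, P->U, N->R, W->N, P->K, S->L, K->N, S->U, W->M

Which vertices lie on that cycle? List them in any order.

DFS with gray/black marking from K:
K gray
  N gray
    L gray
    L black
    R gray
    R black
    U gray
      U→L: L black — skip
    U black
  N black
  T gray
    W gray
      M gray
        M→U: U black — skip
        M→N: N black — skip
      M black
      W→N: N black — skip
    W black
    O gray
      O→W: W black — skip
      V gray
        V→M: M black — skip
      V black
      O→U: U black — skip
      O→R: R black — skip
      S gray
        S→L: L black — skip
        S→U: U black — skip
        S→K: K is gray → back edge
Back edge closes the cycle K → T → O → S → K; its vertices are {K, O, S, T}.

K, O, S, T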